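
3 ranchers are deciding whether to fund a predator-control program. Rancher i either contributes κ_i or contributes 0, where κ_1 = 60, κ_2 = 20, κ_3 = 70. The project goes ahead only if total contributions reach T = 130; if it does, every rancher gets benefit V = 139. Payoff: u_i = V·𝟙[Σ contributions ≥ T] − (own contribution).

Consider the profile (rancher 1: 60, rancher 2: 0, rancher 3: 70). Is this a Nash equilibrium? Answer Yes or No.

Total = 130 ≥ 130: provided.
Rancher 1 (pledges 60, payoff 79): dropping to 0 → total 70, payoff 0. No gain.
Rancher 2 (pledges 0, payoff 139): pledging 20 → total 150, payoff 119. No gain.
Rancher 3 (pledges 70, payoff 69): dropping to 0 → total 60, payoff 0. No gain.

Yes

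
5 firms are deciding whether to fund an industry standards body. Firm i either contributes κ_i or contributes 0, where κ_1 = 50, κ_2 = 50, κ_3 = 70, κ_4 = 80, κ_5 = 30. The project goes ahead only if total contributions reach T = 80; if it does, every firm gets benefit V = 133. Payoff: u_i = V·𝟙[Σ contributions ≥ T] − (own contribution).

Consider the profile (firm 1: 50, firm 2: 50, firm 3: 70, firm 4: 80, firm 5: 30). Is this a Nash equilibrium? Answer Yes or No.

Total = 280 ≥ 80: provided.
Firm 1 (pledges 50, payoff 83): dropping to 0 → total 230, payoff 133. Profitable deviation.

No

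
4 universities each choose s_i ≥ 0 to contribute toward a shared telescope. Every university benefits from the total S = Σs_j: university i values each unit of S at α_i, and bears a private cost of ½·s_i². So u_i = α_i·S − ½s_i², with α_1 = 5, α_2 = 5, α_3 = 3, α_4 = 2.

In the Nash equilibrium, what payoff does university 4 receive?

University i's FOC: ∂u_i/∂s_i = α_i − s_i = 0, so s_i* = α_i.
NE contributions = (5, 5, 3, 2); S = 15.
u_4 = α_4·S − ½·(s_4)² = 2·15 − ½·2² = 28.

28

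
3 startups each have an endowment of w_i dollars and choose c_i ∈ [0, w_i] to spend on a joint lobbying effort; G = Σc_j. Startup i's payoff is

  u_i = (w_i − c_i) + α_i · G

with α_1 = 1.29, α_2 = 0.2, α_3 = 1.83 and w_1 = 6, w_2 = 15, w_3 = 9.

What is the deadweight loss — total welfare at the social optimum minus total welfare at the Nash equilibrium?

∂u_i/∂c_i = α_i − 1, so startup i contributes w_i if α_i > 1, else 0.
α_i > 1 for i ∈ {1, 3}; NE contributions (6, 0, 9), G = 15.
W^NE = Σw_i − G^NE + (Σα_i)·G^NE = 30 + 2.32·15 = 64.8.
Planner: ∂(Σu_j)/∂c_i = Σα_j − 1 = 2.32 > 0, so everyone contributes w_i; G^SO = 30, W^SO = 30 + 2.32·30 = 99.6.
Deadweight loss = 34.8.

34.8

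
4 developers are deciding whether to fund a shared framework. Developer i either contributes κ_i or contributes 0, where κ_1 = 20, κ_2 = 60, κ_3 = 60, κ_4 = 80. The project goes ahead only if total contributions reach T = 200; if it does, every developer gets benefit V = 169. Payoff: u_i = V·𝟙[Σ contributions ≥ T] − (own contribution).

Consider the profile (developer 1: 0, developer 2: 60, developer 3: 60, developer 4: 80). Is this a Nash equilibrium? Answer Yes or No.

Total = 200 ≥ 200: provided.
Developer 1 (pledges 0, payoff 169): pledging 20 → total 220, payoff 149. No gain.
Developer 2 (pledges 60, payoff 109): dropping to 0 → total 140, payoff 0. No gain.
Developer 3 (pledges 60, payoff 109): dropping to 0 → total 140, payoff 0. No gain.
Developer 4 (pledges 80, payoff 89): dropping to 0 → total 120, payoff 0. No gain.

Yes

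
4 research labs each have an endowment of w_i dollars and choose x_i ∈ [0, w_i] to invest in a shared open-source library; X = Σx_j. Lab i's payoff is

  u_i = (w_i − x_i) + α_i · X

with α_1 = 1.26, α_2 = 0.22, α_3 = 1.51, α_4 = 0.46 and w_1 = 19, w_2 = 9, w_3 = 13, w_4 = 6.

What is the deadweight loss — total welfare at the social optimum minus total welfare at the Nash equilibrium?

36.75

∂u_i/∂x_i = α_i − 1, so lab i contributes w_i if α_i > 1, else 0.
α_i > 1 for i ∈ {1, 3}; NE contributions (19, 0, 13, 0), X = 32.
W^NE = Σw_i − X^NE + (Σα_i)·X^NE = 47 + 2.45·32 = 125.4.
Planner: ∂(Σu_j)/∂x_i = Σα_j − 1 = 2.45 > 0, so everyone contributes w_i; X^SO = 47, W^SO = 47 + 2.45·47 = 162.15.
Deadweight loss = 36.75.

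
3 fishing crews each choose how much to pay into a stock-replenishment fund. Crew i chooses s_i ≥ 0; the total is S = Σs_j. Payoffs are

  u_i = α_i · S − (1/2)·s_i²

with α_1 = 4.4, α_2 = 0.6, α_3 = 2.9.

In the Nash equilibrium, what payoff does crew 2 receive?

4.56

Crew i's FOC: ∂u_i/∂s_i = α_i − s_i = 0, so s_i* = α_i.
NE contributions = (4.4, 0.6, 2.9); S = 7.9.
u_2 = α_2·S − ½·(s_2)² = 0.6·7.9 − ½·0.6² = 4.56.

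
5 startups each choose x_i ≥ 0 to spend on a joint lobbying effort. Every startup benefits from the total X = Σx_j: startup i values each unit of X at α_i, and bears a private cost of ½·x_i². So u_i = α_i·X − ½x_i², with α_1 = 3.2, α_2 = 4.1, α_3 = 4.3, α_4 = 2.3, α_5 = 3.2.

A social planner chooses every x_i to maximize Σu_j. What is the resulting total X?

Planner FOC: ∂(Σu_j)/∂x_i = (Σα_j) − x_i = 0, so x_i^SO = Σα_j = 17.1 for every i; X^SO = 85.5.

85.5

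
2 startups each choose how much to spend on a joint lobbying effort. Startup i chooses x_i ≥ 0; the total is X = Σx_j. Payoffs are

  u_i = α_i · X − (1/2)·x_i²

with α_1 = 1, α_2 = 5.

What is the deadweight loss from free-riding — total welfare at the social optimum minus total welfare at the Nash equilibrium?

Startup i's FOC: ∂u_i/∂x_i = α_i − x_i = 0, so x_i* = α_i.
NE contributions = (1, 5); X = 6.
W^NE = (Σα)·X − ½Σα_i² = 6² − ½·26 = 23.
Planner sets x_i = Σα_j = 6 for every i, so X^SO = 2·6 = 12.
W^SO = (Σα)·X^SO − ½·2·(Σα)² = (2/2)·6² = 36.
Deadweight loss = W^SO − W^NE = 13.

13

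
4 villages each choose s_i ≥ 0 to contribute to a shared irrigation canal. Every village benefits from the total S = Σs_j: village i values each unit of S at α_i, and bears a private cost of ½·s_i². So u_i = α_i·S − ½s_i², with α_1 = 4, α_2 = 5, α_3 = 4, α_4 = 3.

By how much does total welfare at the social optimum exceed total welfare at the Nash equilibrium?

289

Village i's FOC: ∂u_i/∂s_i = α_i − s_i = 0, so s_i* = α_i.
NE contributions = (4, 5, 4, 3); S = 16.
W^NE = (Σα)·S − ½Σα_i² = 16² − ½·66 = 223.
Planner sets s_i = Σα_j = 16 for every i, so S^SO = 4·16 = 64.
W^SO = (Σα)·S^SO − ½·4·(Σα)² = (4/2)·16² = 512.
Deadweight loss = W^SO − W^NE = 289.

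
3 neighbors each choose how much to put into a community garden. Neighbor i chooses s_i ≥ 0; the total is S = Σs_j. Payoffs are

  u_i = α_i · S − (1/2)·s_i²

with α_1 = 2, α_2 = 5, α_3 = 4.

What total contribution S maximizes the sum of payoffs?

Planner FOC: ∂(Σu_j)/∂s_i = (Σα_j) − s_i = 0, so s_i^SO = Σα_j = 11 for every i; S^SO = 33.

33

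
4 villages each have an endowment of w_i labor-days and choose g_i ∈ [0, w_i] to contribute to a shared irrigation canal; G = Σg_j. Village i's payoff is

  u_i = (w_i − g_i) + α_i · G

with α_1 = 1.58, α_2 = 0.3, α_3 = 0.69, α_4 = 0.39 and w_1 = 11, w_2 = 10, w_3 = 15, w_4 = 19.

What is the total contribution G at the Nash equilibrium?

11

∂u_i/∂g_i = α_i − 1, so village i contributes w_i if α_i > 1, else 0.
α_i > 1 for i ∈ {1}; NE contributions (11, 0, 0, 0), G = 11.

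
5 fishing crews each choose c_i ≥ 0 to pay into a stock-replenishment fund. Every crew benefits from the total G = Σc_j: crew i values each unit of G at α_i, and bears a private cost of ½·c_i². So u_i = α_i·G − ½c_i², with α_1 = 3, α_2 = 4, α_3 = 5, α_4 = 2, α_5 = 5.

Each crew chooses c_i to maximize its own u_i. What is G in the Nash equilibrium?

Crew i's FOC: ∂u_i/∂c_i = α_i − c_i = 0, so c_i* = α_i.
NE contributions = (3, 4, 5, 2, 5); G = 19.

19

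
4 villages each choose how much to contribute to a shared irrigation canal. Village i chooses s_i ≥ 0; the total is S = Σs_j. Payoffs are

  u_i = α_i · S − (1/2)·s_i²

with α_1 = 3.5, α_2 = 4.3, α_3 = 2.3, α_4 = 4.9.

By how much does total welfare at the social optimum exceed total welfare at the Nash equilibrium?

255.02

Village i's FOC: ∂u_i/∂s_i = α_i − s_i = 0, so s_i* = α_i.
NE contributions = (3.5, 4.3, 2.3, 4.9); S = 15.
W^NE = (Σα)·S − ½Σα_i² = 15² − ½·60.04 = 194.98.
Planner sets s_i = Σα_j = 15 for every i, so S^SO = 4·15 = 60.
W^SO = (Σα)·S^SO − ½·4·(Σα)² = (4/2)·15² = 450.
Deadweight loss = W^SO − W^NE = 255.02.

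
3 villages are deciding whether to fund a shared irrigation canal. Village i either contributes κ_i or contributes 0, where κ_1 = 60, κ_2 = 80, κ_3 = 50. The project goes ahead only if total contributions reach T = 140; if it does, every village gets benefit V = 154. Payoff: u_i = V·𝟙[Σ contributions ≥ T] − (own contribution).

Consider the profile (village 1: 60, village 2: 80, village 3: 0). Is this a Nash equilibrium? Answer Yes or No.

Yes

Total = 140 ≥ 140: provided.
Village 1 (pledges 60, payoff 94): dropping to 0 → total 80, payoff 0. No gain.
Village 2 (pledges 80, payoff 74): dropping to 0 → total 60, payoff 0. No gain.
Village 3 (pledges 0, payoff 154): pledging 50 → total 190, payoff 104. No gain.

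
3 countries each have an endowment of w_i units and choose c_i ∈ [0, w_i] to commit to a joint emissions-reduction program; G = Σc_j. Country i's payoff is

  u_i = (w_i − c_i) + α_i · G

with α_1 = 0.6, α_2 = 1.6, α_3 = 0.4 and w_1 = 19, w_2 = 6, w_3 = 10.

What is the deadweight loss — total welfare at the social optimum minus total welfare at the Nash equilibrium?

∂u_i/∂c_i = α_i − 1, so country i contributes w_i if α_i > 1, else 0.
α_i > 1 for i ∈ {2}; NE contributions (0, 6, 0), G = 6.
W^NE = Σw_i − G^NE + (Σα_i)·G^NE = 35 + 1.6·6 = 44.6.
Planner: ∂(Σu_j)/∂c_i = Σα_j − 1 = 1.6 > 0, so everyone contributes w_i; G^SO = 35, W^SO = 35 + 1.6·35 = 91.
Deadweight loss = 46.4.

46.4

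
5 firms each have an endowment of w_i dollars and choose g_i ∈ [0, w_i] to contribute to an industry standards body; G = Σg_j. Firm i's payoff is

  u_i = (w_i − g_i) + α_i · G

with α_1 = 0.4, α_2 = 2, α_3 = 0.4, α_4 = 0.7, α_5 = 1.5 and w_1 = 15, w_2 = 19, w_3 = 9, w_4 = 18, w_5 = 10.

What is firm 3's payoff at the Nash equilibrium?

∂u_i/∂g_i = α_i − 1, so firm i contributes w_i if α_i > 1, else 0.
α_i > 1 for i ∈ {2, 5}; NE contributions (0, 19, 0, 0, 10), G = 29.
u_3 = (9 − 0) + 0.4·29 = 20.6.

20.6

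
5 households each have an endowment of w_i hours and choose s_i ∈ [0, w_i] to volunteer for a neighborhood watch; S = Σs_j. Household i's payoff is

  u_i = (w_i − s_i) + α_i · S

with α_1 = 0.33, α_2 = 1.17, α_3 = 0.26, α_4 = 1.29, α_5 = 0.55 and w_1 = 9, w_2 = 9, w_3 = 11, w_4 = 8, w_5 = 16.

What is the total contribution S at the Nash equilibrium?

∂u_i/∂s_i = α_i − 1, so household i contributes w_i if α_i > 1, else 0.
α_i > 1 for i ∈ {2, 4}; NE contributions (0, 9, 0, 8, 0), S = 17.

17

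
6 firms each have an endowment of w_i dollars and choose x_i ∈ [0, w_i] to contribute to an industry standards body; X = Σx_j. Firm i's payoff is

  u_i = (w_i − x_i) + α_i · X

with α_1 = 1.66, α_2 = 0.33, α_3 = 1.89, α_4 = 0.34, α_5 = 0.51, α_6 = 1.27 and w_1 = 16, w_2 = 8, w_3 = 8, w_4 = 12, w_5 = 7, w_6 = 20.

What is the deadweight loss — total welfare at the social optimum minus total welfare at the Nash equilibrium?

135

∂u_i/∂x_i = α_i − 1, so firm i contributes w_i if α_i > 1, else 0.
α_i > 1 for i ∈ {1, 3, 6}; NE contributions (16, 0, 8, 0, 0, 20), X = 44.
W^NE = Σw_i − X^NE + (Σα_i)·X^NE = 71 + 5·44 = 291.
Planner: ∂(Σu_j)/∂x_i = Σα_j − 1 = 5 > 0, so everyone contributes w_i; X^SO = 71, W^SO = 71 + 5·71 = 426.
Deadweight loss = 135.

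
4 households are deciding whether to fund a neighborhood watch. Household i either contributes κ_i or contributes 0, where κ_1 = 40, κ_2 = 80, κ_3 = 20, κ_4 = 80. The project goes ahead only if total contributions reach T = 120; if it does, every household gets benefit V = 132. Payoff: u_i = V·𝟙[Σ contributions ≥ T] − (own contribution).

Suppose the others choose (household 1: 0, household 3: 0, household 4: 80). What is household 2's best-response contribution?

80

Others' total = 80. Contributing 80 brings total to 160 ≥ 120: gain V − κ_2 = 52.
Best response: 80.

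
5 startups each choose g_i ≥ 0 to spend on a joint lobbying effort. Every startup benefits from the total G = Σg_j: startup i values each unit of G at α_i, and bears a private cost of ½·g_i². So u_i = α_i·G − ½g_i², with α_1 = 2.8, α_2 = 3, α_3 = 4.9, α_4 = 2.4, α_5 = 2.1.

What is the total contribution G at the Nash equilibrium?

15.2

Startup i's FOC: ∂u_i/∂g_i = α_i − g_i = 0, so g_i* = α_i.
NE contributions = (2.8, 3, 4.9, 2.4, 2.1); G = 15.2.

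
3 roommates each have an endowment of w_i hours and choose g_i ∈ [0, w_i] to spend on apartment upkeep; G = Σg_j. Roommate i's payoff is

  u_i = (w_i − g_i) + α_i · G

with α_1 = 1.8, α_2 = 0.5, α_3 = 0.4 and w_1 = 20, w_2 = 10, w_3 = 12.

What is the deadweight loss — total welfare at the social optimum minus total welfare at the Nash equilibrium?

∂u_i/∂g_i = α_i − 1, so roommate i contributes w_i if α_i > 1, else 0.
α_i > 1 for i ∈ {1}; NE contributions (20, 0, 0), G = 20.
W^NE = Σw_i − G^NE + (Σα_i)·G^NE = 42 + 1.7·20 = 76.
Planner: ∂(Σu_j)/∂g_i = Σα_j − 1 = 1.7 > 0, so everyone contributes w_i; G^SO = 42, W^SO = 42 + 1.7·42 = 113.4.
Deadweight loss = 37.4.

37.4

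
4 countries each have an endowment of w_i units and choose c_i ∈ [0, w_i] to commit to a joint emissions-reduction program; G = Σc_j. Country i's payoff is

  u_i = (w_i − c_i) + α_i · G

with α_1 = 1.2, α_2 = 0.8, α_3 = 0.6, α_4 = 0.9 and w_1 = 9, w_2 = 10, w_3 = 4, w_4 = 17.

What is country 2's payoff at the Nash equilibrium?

∂u_i/∂c_i = α_i − 1, so country i contributes w_i if α_i > 1, else 0.
α_i > 1 for i ∈ {1}; NE contributions (9, 0, 0, 0), G = 9.
u_2 = (10 − 0) + 0.8·9 = 17.2.

17.2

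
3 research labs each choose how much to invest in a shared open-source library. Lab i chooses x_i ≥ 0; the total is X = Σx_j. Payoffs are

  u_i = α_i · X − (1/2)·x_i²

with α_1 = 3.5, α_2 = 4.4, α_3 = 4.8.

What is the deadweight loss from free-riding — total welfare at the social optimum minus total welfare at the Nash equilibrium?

Lab i's FOC: ∂u_i/∂x_i = α_i − x_i = 0, so x_i* = α_i.
NE contributions = (3.5, 4.4, 4.8); X = 12.7.
W^NE = (Σα)·X − ½Σα_i² = 12.7² − ½·54.65 = 133.965.
Planner sets x_i = Σα_j = 12.7 for every i, so X^SO = 3·12.7 = 38.1.
W^SO = (Σα)·X^SO − ½·3·(Σα)² = (3/2)·12.7² = 241.935.
Deadweight loss = W^SO − W^NE = 107.97.

107.97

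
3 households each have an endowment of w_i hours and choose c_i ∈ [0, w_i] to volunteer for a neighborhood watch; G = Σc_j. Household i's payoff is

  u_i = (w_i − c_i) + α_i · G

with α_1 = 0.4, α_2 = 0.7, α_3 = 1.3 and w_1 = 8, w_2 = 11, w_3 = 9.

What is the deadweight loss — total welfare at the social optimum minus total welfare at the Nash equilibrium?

26.6

∂u_i/∂c_i = α_i − 1, so household i contributes w_i if α_i > 1, else 0.
α_i > 1 for i ∈ {3}; NE contributions (0, 0, 9), G = 9.
W^NE = Σw_i − G^NE + (Σα_i)·G^NE = 28 + 1.4·9 = 40.6.
Planner: ∂(Σu_j)/∂c_i = Σα_j − 1 = 1.4 > 0, so everyone contributes w_i; G^SO = 28, W^SO = 28 + 1.4·28 = 67.2.
Deadweight loss = 26.6.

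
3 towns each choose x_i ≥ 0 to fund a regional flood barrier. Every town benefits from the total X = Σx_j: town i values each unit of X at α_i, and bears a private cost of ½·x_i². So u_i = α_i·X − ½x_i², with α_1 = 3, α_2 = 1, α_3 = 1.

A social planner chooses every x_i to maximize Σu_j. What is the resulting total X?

Planner FOC: ∂(Σu_j)/∂x_i = (Σα_j) − x_i = 0, so x_i^SO = Σα_j = 5 for every i; X^SO = 15.

15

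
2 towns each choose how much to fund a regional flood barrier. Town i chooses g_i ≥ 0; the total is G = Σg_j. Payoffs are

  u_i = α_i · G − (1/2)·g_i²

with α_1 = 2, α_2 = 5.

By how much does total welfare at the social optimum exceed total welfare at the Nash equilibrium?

Town i's FOC: ∂u_i/∂g_i = α_i − g_i = 0, so g_i* = α_i.
NE contributions = (2, 5); G = 7.
W^NE = (Σα)·G − ½Σα_i² = 7² − ½·29 = 34.5.
Planner sets g_i = Σα_j = 7 for every i, so G^SO = 2·7 = 14.
W^SO = (Σα)·G^SO − ½·2·(Σα)² = (2/2)·7² = 49.
Deadweight loss = W^SO − W^NE = 14.5.

14.5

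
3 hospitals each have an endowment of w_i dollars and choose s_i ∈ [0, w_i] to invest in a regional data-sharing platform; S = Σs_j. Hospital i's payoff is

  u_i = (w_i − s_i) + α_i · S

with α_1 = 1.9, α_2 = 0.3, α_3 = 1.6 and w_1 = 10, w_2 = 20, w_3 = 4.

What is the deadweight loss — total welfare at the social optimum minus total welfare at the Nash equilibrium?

∂u_i/∂s_i = α_i − 1, so hospital i contributes w_i if α_i > 1, else 0.
α_i > 1 for i ∈ {1, 3}; NE contributions (10, 0, 4), S = 14.
W^NE = Σw_i − S^NE + (Σα_i)·S^NE = 34 + 2.8·14 = 73.2.
Planner: ∂(Σu_j)/∂s_i = Σα_j − 1 = 2.8 > 0, so everyone contributes w_i; S^SO = 34, W^SO = 34 + 2.8·34 = 129.2.
Deadweight loss = 56.

56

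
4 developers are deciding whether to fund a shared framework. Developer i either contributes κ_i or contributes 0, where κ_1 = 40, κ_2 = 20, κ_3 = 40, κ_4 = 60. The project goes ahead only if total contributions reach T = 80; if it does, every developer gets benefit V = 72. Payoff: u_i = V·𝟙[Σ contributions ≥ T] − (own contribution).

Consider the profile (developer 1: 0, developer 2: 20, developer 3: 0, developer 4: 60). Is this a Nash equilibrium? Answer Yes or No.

Yes

Total = 80 ≥ 80: provided.
Developer 1 (pledges 0, payoff 72): pledging 40 → total 120, payoff 32. No gain.
Developer 2 (pledges 20, payoff 52): dropping to 0 → total 60, payoff 0. No gain.
Developer 3 (pledges 0, payoff 72): pledging 40 → total 120, payoff 32. No gain.
Developer 4 (pledges 60, payoff 12): dropping to 0 → total 20, payoff 0. No gain.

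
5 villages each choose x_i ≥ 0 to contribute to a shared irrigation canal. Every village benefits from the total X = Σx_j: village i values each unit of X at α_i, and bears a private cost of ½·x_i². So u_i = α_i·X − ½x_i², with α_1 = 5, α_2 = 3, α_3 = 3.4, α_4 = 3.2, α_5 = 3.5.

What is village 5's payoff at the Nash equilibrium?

Village i's FOC: ∂u_i/∂x_i = α_i − x_i = 0, so x_i* = α_i.
NE contributions = (5, 3, 3.4, 3.2, 3.5); X = 18.1.
u_5 = α_5·X − ½·(x_5)² = 3.5·18.1 − ½·3.5² = 57.225.

57.225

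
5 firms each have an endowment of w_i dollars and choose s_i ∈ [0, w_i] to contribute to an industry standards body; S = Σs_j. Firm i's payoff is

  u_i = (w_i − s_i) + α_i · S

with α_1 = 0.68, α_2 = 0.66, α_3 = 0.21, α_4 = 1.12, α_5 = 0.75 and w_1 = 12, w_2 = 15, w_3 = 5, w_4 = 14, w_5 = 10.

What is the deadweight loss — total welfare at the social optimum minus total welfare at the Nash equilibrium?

∂u_i/∂s_i = α_i − 1, so firm i contributes w_i if α_i > 1, else 0.
α_i > 1 for i ∈ {4}; NE contributions (0, 0, 0, 14, 0), S = 14.
W^NE = Σw_i − S^NE + (Σα_i)·S^NE = 56 + 2.42·14 = 89.88.
Planner: ∂(Σu_j)/∂s_i = Σα_j − 1 = 2.42 > 0, so everyone contributes w_i; S^SO = 56, W^SO = 56 + 2.42·56 = 191.52.
Deadweight loss = 101.64.

101.64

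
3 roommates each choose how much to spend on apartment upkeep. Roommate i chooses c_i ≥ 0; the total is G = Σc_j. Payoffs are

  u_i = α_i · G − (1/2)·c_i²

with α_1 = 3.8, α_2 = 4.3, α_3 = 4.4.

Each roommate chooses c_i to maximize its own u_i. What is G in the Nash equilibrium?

Roommate i's FOC: ∂u_i/∂c_i = α_i − c_i = 0, so c_i* = α_i.
NE contributions = (3.8, 4.3, 4.4); G = 12.5.

12.5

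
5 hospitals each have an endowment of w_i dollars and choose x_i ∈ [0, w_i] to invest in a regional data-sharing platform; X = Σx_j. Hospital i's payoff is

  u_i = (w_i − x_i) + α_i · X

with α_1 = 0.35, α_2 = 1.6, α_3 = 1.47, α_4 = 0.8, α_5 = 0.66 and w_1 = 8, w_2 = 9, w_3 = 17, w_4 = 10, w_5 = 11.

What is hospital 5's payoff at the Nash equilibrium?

28.16

∂u_i/∂x_i = α_i − 1, so hospital i contributes w_i if α_i > 1, else 0.
α_i > 1 for i ∈ {2, 3}; NE contributions (0, 9, 17, 0, 0), X = 26.
u_5 = (11 − 0) + 0.66·26 = 28.16.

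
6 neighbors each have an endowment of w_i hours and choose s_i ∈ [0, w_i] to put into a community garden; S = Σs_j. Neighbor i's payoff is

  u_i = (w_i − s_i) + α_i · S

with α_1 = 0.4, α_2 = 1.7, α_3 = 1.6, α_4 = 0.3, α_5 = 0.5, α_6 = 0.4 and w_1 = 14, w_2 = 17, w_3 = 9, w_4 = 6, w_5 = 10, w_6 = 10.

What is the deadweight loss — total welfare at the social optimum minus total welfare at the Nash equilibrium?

156

∂u_i/∂s_i = α_i − 1, so neighbor i contributes w_i if α_i > 1, else 0.
α_i > 1 for i ∈ {2, 3}; NE contributions (0, 17, 9, 0, 0, 0), S = 26.
W^NE = Σw_i − S^NE + (Σα_i)·S^NE = 66 + 3.9·26 = 167.4.
Planner: ∂(Σu_j)/∂s_i = Σα_j − 1 = 3.9 > 0, so everyone contributes w_i; S^SO = 66, W^SO = 66 + 3.9·66 = 323.4.
Deadweight loss = 156.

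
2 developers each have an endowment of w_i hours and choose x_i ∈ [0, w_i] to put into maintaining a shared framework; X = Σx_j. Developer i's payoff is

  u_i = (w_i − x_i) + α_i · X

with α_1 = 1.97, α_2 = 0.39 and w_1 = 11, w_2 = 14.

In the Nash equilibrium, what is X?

∂u_i/∂x_i = α_i − 1, so developer i contributes w_i if α_i > 1, else 0.
α_i > 1 for i ∈ {1}; NE contributions (11, 0), X = 11.

11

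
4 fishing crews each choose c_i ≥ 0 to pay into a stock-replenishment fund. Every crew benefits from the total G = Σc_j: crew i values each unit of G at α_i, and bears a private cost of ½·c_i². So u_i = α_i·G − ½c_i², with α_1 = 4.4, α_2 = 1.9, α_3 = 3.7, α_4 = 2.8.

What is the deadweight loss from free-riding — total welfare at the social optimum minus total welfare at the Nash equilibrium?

Crew i's FOC: ∂u_i/∂c_i = α_i − c_i = 0, so c_i* = α_i.
NE contributions = (4.4, 1.9, 3.7, 2.8); G = 12.8.
W^NE = (Σα)·G − ½Σα_i² = 12.8² − ½·44.5 = 141.59.
Planner sets c_i = Σα_j = 12.8 for every i, so G^SO = 4·12.8 = 51.2.
W^SO = (Σα)·G^SO − ½·4·(Σα)² = (4/2)·12.8² = 327.68.
Deadweight loss = W^SO − W^NE = 186.09.

186.09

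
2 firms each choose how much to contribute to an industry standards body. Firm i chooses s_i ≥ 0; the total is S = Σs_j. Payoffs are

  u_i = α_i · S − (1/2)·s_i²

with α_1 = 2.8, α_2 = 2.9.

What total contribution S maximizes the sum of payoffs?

11.4

Planner FOC: ∂(Σu_j)/∂s_i = (Σα_j) − s_i = 0, so s_i^SO = Σα_j = 5.7 for every i; S^SO = 11.4.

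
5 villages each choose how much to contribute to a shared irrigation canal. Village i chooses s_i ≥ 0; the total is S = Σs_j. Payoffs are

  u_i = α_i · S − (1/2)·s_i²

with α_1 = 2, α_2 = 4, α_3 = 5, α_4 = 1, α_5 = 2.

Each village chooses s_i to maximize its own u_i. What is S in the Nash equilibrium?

Village i's FOC: ∂u_i/∂s_i = α_i − s_i = 0, so s_i* = α_i.
NE contributions = (2, 4, 5, 1, 2); S = 14.

14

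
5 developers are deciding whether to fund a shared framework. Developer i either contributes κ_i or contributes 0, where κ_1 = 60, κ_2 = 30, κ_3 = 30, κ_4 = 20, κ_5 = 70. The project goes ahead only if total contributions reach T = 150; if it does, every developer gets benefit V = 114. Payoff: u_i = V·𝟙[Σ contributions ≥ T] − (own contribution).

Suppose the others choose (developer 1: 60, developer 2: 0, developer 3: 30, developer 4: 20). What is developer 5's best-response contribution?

Others' total = 110. Contributing 70 brings total to 180 ≥ 150: gain V − κ_5 = 44.
Best response: 70.

70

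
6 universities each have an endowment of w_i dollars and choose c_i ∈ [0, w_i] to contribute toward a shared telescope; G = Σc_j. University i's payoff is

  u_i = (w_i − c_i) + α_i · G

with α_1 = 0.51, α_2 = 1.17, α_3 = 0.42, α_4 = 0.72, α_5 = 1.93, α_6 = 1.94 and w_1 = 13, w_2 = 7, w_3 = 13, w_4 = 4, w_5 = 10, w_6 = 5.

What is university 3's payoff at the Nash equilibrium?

22.24

∂u_i/∂c_i = α_i − 1, so university i contributes w_i if α_i > 1, else 0.
α_i > 1 for i ∈ {2, 5, 6}; NE contributions (0, 7, 0, 0, 10, 5), G = 22.
u_3 = (13 − 0) + 0.42·22 = 22.24.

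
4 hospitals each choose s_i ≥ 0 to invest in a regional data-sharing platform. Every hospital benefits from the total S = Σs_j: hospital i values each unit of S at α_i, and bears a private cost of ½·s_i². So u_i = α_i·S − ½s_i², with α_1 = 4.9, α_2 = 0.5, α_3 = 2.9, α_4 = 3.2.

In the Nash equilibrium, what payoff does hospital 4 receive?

Hospital i's FOC: ∂u_i/∂s_i = α_i − s_i = 0, so s_i* = α_i.
NE contributions = (4.9, 0.5, 2.9, 3.2); S = 11.5.
u_4 = α_4·S − ½·(s_4)² = 3.2·11.5 − ½·3.2² = 31.68.

31.68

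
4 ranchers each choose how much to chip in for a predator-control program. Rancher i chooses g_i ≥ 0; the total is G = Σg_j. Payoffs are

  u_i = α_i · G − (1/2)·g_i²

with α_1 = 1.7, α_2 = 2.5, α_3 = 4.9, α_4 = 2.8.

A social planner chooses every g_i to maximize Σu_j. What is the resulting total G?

Planner FOC: ∂(Σu_j)/∂g_i = (Σα_j) − g_i = 0, so g_i^SO = Σα_j = 11.9 for every i; G^SO = 47.6.

47.6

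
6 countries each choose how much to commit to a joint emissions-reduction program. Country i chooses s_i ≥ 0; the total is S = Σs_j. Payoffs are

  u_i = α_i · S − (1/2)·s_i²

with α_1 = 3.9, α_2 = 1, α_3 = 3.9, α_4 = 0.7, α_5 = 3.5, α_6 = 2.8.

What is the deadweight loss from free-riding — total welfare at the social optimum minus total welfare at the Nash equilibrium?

Country i's FOC: ∂u_i/∂s_i = α_i − s_i = 0, so s_i* = α_i.
NE contributions = (3.9, 1, 3.9, 0.7, 3.5, 2.8); S = 15.8.
W^NE = (Σα)·S − ½Σα_i² = 15.8² − ½·52 = 223.64.
Planner sets s_i = Σα_j = 15.8 for every i, so S^SO = 6·15.8 = 94.8.
W^SO = (Σα)·S^SO − ½·6·(Σα)² = (6/2)·15.8² = 748.92.
Deadweight loss = W^SO − W^NE = 525.28.

525.28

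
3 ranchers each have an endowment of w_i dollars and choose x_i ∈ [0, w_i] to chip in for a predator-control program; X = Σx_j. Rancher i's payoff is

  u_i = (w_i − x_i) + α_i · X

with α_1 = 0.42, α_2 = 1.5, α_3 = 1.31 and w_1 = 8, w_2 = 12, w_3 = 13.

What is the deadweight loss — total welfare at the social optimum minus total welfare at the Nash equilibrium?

∂u_i/∂x_i = α_i − 1, so rancher i contributes w_i if α_i > 1, else 0.
α_i > 1 for i ∈ {2, 3}; NE contributions (0, 12, 13), X = 25.
W^NE = Σw_i − X^NE + (Σα_i)·X^NE = 33 + 2.23·25 = 88.75.
Planner: ∂(Σu_j)/∂x_i = Σα_j − 1 = 2.23 > 0, so everyone contributes w_i; X^SO = 33, W^SO = 33 + 2.23·33 = 106.59.
Deadweight loss = 17.84.

17.84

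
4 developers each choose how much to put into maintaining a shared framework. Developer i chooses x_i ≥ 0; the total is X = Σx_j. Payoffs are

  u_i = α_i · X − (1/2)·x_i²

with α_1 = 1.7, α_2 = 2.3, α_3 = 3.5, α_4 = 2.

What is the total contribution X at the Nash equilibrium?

9.5

Developer i's FOC: ∂u_i/∂x_i = α_i − x_i = 0, so x_i* = α_i.
NE contributions = (1.7, 2.3, 3.5, 2); X = 9.5.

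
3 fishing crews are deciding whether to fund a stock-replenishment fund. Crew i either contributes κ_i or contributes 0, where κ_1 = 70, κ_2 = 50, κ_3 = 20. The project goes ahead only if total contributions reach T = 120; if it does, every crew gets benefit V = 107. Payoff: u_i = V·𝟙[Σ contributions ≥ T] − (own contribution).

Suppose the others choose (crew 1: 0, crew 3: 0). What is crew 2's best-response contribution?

0

Others' total = 0. Even contributing 50 gives 50 < 120: no benefit either way.
Best response: 0.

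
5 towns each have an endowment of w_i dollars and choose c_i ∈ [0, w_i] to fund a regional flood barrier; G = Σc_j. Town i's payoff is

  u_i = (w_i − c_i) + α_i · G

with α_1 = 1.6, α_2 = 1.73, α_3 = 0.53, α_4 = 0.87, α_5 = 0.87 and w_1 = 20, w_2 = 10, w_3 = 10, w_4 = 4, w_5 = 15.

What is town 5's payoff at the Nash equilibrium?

41.1

∂u_i/∂c_i = α_i − 1, so town i contributes w_i if α_i > 1, else 0.
α_i > 1 for i ∈ {1, 2}; NE contributions (20, 10, 0, 0, 0), G = 30.
u_5 = (15 − 0) + 0.87·30 = 41.1.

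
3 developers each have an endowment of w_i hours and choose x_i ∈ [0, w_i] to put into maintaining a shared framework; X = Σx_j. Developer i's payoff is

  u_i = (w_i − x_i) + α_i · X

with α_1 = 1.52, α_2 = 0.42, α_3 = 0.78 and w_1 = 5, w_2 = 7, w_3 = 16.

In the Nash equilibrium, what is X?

∂u_i/∂x_i = α_i − 1, so developer i contributes w_i if α_i > 1, else 0.
α_i > 1 for i ∈ {1}; NE contributions (5, 0, 0), X = 5.

5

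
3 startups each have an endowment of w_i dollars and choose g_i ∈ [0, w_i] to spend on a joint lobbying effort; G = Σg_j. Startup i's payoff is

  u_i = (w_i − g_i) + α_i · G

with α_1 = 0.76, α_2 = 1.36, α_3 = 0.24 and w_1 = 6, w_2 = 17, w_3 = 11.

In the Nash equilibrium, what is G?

∂u_i/∂g_i = α_i − 1, so startup i contributes w_i if α_i > 1, else 0.
α_i > 1 for i ∈ {2}; NE contributions (0, 17, 0), G = 17.

17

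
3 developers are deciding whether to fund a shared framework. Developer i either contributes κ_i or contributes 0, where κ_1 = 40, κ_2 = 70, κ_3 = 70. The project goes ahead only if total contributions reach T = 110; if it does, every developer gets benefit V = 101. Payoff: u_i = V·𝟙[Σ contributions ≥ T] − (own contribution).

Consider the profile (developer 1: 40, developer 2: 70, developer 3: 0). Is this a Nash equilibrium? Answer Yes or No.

Total = 110 ≥ 110: provided.
Developer 1 (pledges 40, payoff 61): dropping to 0 → total 70, payoff 0. No gain.
Developer 2 (pledges 70, payoff 31): dropping to 0 → total 40, payoff 0. No gain.
Developer 3 (pledges 0, payoff 101): pledging 70 → total 180, payoff 31. No gain.

Yes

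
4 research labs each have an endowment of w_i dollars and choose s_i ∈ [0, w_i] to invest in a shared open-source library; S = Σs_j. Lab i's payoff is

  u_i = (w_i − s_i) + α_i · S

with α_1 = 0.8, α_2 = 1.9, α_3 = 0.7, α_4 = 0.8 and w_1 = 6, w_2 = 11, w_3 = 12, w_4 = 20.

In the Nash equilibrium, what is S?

∂u_i/∂s_i = α_i − 1, so lab i contributes w_i if α_i > 1, else 0.
α_i > 1 for i ∈ {2}; NE contributions (0, 11, 0, 0), S = 11.

11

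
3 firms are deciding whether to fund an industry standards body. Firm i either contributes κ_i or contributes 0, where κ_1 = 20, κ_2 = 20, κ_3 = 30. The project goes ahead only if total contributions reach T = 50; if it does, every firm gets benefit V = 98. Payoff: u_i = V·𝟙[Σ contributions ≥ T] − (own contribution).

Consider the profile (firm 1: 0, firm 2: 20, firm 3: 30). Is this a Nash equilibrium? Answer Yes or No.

Yes

Total = 50 ≥ 50: provided.
Firm 1 (pledges 0, payoff 98): pledging 20 → total 70, payoff 78. No gain.
Firm 2 (pledges 20, payoff 78): dropping to 0 → total 30, payoff 0. No gain.
Firm 3 (pledges 30, payoff 68): dropping to 0 → total 20, payoff 0. No gain.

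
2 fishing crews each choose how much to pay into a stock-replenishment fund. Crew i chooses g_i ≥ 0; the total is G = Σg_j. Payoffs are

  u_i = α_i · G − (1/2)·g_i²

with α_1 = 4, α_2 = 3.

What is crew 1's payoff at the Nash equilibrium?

20

Crew i's FOC: ∂u_i/∂g_i = α_i − g_i = 0, so g_i* = α_i.
NE contributions = (4, 3); G = 7.
u_1 = α_1·G − ½·(g_1)² = 4·7 − ½·4² = 20.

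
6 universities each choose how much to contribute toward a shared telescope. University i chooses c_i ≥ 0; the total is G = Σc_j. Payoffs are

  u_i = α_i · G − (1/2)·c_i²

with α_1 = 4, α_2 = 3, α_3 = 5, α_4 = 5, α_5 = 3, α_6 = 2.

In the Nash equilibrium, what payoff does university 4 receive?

University i's FOC: ∂u_i/∂c_i = α_i − c_i = 0, so c_i* = α_i.
NE contributions = (4, 3, 5, 5, 3, 2); G = 22.
u_4 = α_4·G − ½·(c_4)² = 5·22 − ½·5² = 97.5.

97.5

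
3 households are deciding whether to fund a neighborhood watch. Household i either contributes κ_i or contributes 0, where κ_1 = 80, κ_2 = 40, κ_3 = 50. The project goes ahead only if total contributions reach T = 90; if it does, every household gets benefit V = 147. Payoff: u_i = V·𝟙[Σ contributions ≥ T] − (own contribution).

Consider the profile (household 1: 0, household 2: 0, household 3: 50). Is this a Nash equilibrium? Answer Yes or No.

No

Total = 50 < 90: not provided.
Household 1 (pledges 0, payoff 0): pledging 80 → total 130, payoff 67. Profitable deviation.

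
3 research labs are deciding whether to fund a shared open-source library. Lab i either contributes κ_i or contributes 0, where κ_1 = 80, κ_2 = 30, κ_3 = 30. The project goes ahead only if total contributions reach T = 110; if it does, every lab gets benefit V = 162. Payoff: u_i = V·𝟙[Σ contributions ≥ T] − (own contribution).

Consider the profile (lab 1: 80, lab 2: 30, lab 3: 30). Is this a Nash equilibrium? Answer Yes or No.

Total = 140 ≥ 110: provided.
Lab 1 (pledges 80, payoff 82): dropping to 0 → total 60, payoff 0. No gain.
Lab 2 (pledges 30, payoff 132): dropping to 0 → total 110, payoff 162. Profitable deviation.

No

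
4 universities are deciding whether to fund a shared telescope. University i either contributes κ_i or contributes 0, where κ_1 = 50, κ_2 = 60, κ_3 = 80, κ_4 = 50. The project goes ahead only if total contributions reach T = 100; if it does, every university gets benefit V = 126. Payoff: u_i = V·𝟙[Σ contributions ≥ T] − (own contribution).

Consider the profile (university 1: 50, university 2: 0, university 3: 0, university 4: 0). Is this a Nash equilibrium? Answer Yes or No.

No

Total = 50 < 100: not provided.
University 1 (pledges 50, payoff -50): dropping to 0 → total 0, payoff 0. Profitable deviation.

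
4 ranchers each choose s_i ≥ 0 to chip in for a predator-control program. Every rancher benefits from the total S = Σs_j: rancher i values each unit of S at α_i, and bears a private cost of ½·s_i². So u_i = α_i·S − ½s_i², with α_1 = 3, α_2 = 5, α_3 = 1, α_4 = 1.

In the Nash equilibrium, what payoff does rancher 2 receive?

37.5

Rancher i's FOC: ∂u_i/∂s_i = α_i − s_i = 0, so s_i* = α_i.
NE contributions = (3, 5, 1, 1); S = 10.
u_2 = α_2·S − ½·(s_2)² = 5·10 − ½·5² = 37.5.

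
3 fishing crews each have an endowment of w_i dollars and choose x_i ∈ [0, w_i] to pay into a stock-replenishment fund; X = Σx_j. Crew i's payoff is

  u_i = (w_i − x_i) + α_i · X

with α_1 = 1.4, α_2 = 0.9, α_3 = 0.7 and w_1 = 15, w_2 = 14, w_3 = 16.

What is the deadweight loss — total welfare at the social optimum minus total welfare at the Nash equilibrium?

∂u_i/∂x_i = α_i − 1, so crew i contributes w_i if α_i > 1, else 0.
α_i > 1 for i ∈ {1}; NE contributions (15, 0, 0), X = 15.
W^NE = Σw_i − X^NE + (Σα_i)·X^NE = 45 + 2·15 = 75.
Planner: ∂(Σu_j)/∂x_i = Σα_j − 1 = 2 > 0, so everyone contributes w_i; X^SO = 45, W^SO = 45 + 2·45 = 135.
Deadweight loss = 60.

60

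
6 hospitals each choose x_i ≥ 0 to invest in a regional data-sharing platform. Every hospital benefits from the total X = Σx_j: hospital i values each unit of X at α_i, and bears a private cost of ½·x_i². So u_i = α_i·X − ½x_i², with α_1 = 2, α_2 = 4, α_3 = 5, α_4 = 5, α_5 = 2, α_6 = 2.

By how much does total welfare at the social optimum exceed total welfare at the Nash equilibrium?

839

Hospital i's FOC: ∂u_i/∂x_i = α_i − x_i = 0, so x_i* = α_i.
NE contributions = (2, 4, 5, 5, 2, 2); X = 20.
W^NE = (Σα)·X − ½Σα_i² = 20² − ½·78 = 361.
Planner sets x_i = Σα_j = 20 for every i, so X^SO = 6·20 = 120.
W^SO = (Σα)·X^SO − ½·6·(Σα)² = (6/2)·20² = 1200.
Deadweight loss = W^SO − W^NE = 839.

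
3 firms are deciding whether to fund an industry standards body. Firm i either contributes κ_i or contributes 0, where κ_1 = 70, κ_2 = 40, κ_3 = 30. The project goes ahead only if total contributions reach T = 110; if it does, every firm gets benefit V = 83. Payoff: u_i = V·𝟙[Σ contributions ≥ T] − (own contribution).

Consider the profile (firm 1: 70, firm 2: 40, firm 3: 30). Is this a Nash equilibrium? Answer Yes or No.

No

Total = 140 ≥ 110: provided.
Firm 1 (pledges 70, payoff 13): dropping to 0 → total 70, payoff 0. No gain.
Firm 2 (pledges 40, payoff 43): dropping to 0 → total 100, payoff 0. No gain.
Firm 3 (pledges 30, payoff 53): dropping to 0 → total 110, payoff 83. Profitable deviation.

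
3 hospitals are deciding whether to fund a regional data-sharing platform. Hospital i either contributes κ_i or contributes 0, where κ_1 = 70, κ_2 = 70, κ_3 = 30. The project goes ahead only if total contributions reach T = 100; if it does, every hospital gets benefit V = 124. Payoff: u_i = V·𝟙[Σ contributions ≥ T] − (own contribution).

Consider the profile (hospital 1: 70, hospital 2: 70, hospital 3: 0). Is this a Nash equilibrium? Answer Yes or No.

Total = 140 ≥ 100: provided.
Hospital 1 (pledges 70, payoff 54): dropping to 0 → total 70, payoff 0. No gain.
Hospital 2 (pledges 70, payoff 54): dropping to 0 → total 70, payoff 0. No gain.
Hospital 3 (pledges 0, payoff 124): pledging 30 → total 170, payoff 94. No gain.

Yes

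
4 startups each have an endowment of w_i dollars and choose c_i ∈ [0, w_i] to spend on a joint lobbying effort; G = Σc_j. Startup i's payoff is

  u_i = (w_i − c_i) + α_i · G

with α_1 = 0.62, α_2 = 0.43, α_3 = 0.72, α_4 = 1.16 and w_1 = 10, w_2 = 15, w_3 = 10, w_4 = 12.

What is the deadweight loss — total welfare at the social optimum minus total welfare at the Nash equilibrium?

67.55

∂u_i/∂c_i = α_i − 1, so startup i contributes w_i if α_i > 1, else 0.
α_i > 1 for i ∈ {4}; NE contributions (0, 0, 0, 12), G = 12.
W^NE = Σw_i − G^NE + (Σα_i)·G^NE = 47 + 1.93·12 = 70.16.
Planner: ∂(Σu_j)/∂c_i = Σα_j − 1 = 1.93 > 0, so everyone contributes w_i; G^SO = 47, W^SO = 47 + 1.93·47 = 137.71.
Deadweight loss = 67.55.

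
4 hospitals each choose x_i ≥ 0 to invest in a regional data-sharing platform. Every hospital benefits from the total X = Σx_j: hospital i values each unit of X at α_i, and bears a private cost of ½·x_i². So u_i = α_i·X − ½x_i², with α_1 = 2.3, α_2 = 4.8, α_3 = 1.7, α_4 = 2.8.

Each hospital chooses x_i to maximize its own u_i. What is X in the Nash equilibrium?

11.6

Hospital i's FOC: ∂u_i/∂x_i = α_i − x_i = 0, so x_i* = α_i.
NE contributions = (2.3, 4.8, 1.7, 2.8); X = 11.6.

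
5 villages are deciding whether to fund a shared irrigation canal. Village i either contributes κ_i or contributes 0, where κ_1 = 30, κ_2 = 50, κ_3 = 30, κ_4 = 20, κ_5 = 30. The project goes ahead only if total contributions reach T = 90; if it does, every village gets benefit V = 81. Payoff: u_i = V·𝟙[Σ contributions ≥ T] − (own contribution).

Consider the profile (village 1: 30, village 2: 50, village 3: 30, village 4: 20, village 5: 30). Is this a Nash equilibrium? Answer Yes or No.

Total = 160 ≥ 90: provided.
Village 1 (pledges 30, payoff 51): dropping to 0 → total 130, payoff 81. Profitable deviation.

No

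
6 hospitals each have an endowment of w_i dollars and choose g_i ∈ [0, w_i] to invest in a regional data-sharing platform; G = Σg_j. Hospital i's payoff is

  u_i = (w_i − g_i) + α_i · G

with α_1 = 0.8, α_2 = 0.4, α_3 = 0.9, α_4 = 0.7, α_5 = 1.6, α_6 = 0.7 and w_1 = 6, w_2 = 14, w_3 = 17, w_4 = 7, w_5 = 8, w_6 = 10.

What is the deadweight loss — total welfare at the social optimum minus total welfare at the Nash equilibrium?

∂u_i/∂g_i = α_i − 1, so hospital i contributes w_i if α_i > 1, else 0.
α_i > 1 for i ∈ {5}; NE contributions (0, 0, 0, 0, 8, 0), G = 8.
W^NE = Σw_i − G^NE + (Σα_i)·G^NE = 62 + 4.1·8 = 94.8.
Planner: ∂(Σu_j)/∂g_i = Σα_j − 1 = 4.1 > 0, so everyone contributes w_i; G^SO = 62, W^SO = 62 + 4.1·62 = 316.2.
Deadweight loss = 221.4.

221.4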